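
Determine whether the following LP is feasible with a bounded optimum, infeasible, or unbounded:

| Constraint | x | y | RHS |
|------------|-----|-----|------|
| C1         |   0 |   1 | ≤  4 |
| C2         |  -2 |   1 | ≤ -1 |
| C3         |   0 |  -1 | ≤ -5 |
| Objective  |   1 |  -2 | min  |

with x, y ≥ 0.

Infeasible (no feasible solution exists)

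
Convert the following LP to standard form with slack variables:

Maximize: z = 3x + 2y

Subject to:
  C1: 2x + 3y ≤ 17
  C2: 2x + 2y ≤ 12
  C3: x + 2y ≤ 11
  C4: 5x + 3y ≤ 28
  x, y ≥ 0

max z = 3x + 2y

s.t.
  2x + 3y + s1 = 17
  2x + 2y + s2 = 12
  x + 2y + s3 = 11
  5x + 3y + s4 = 28
  x, y, s1, s2, s3, s4 ≥ 0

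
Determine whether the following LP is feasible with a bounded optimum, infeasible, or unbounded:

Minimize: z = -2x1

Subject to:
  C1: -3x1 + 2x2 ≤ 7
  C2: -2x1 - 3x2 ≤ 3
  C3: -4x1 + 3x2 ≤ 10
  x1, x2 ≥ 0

Unbounded (objective can decrease without bound)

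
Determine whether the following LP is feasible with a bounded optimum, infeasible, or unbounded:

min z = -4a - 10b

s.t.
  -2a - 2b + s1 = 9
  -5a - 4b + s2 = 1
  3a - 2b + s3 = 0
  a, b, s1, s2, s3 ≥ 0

Unbounded (objective can decrease without bound)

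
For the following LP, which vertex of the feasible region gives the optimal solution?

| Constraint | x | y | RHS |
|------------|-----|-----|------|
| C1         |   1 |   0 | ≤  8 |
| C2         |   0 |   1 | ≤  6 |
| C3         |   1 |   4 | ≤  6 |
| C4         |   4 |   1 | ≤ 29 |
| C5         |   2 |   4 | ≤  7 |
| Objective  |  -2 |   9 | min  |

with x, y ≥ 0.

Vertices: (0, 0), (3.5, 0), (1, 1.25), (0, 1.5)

Evaluate the objective at each vertex of the feasible region:
  z(0, 0) = 0
  z(3.5, 0) = -7  ←
  z(1, 1.25) = 9.25
  z(0, 1.5) = 13.5
The minimum is at x = 3.5, y = 0.

(3.5, 0)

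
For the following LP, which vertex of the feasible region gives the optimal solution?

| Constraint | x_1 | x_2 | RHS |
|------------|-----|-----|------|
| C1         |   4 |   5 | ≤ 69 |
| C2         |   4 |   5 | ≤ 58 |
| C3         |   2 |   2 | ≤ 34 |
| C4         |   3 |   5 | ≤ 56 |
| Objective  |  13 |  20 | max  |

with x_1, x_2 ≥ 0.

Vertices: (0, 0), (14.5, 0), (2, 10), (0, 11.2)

Evaluate the objective at each vertex of the feasible region:
  z(0, 0) = 0
  z(14.5, 0) = 188.5
  z(2, 10) = 226  ←
  z(0, 11.2) = 224
The maximum is at x_1 = 2, x_2 = 10.

(2, 10)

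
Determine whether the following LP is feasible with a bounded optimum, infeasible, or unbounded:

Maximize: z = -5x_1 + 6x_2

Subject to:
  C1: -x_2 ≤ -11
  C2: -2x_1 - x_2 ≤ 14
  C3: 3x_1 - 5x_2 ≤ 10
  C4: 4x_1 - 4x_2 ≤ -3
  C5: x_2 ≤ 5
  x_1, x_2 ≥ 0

Infeasible (no feasible solution exists)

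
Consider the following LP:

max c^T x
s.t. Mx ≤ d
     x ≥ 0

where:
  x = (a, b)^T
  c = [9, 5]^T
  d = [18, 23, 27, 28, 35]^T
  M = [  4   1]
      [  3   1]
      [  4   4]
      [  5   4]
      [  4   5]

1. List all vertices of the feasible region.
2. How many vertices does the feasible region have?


1. (0, 0), (4.5, 0), (4, 2), (1, 5.75), (0, 6.75)
2. 5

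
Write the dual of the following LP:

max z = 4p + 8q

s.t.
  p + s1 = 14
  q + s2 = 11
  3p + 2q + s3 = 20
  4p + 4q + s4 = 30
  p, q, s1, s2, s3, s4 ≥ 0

Primal max cᵀx s.t. Ax ≤ b, x ≥ 0  →  Dual min bᵀy s.t. Aᵀy ≥ c, y ≥ 0.

Minimize: z = 14y1 + 11y2 + 20y3 + 30y4

Subject to:
  y1 + 3y3 + 4y4 ≥ 4
  y2 + 2y3 + 4y4 ≥ 8
  y1, y2, y3, y4 ≥ 0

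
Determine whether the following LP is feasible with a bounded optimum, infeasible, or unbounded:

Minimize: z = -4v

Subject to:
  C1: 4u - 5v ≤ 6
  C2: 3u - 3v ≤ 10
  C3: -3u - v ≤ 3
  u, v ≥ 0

Unbounded (objective can decrease without bound)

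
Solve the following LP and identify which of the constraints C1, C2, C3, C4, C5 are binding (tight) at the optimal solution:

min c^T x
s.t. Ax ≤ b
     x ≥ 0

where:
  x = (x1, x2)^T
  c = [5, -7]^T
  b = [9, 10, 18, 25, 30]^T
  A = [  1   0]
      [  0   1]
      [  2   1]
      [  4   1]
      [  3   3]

At x1 = 0, x2 = 10, compute slack b - a·x for each constraint:
  C1: 9 − 0 = 9  (slack)
  C2: 10 − 10 = 0  (binding)
  C3: 18 − 10 = 8  (slack)
  C4: 25 − 10 = 15  (slack)
  C5: 30 − 30 = 0  (binding)

Optimal: x1 = 0, x2 = 10
Binding: C2, C5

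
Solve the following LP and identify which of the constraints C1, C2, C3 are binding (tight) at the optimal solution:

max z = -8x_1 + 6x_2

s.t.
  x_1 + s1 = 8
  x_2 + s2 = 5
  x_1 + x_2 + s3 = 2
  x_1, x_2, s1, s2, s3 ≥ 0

At x_1 = 0, x_2 = 2, compute slack b - a·x for each constraint:
  C1: 8 − 0 = 8  (slack)
  C2: 5 − 2 = 3  (slack)
  C3: 2 − 2 = 0  (binding)

Optimal: x_1 = 0, x_2 = 2
Binding: C3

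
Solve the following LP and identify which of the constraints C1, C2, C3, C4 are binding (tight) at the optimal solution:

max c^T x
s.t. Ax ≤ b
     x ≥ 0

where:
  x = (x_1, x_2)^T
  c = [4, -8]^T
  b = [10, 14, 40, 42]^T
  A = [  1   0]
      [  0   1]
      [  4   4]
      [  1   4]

At x_1 = 10, x_2 = 0, compute slack b - a·x for each constraint:
  C1: 10 − 10 = 0  (binding)
  C2: 14 − 0 = 14  (slack)
  C3: 40 − 40 = 0  (binding)
  C4: 42 − 10 = 32  (slack)

Optimal: x_1 = 10, x_2 = 0
Binding: C1, C3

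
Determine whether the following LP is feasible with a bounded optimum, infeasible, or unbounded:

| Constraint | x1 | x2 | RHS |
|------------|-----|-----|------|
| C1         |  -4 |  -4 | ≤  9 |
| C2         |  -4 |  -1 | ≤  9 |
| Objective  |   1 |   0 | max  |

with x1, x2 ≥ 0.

Unbounded (objective can increase without bound)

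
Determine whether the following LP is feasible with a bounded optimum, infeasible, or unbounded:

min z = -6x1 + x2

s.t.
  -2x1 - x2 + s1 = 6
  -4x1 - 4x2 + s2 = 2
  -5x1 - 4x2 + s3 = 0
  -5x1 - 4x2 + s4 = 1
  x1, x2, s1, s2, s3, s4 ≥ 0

Unbounded (objective can decrease without bound)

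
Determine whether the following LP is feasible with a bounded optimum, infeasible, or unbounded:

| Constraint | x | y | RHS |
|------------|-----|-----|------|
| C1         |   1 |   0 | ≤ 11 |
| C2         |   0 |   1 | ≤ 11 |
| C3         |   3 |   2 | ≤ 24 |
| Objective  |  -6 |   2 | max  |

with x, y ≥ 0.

Feasible with a bounded optimal solution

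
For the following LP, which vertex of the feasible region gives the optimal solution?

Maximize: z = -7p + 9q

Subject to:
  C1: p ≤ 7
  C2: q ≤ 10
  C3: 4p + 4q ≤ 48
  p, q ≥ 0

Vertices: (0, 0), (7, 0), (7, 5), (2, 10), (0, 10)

Evaluate the objective at each vertex of the feasible region:
  z(0, 0) = 0
  z(7, 0) = -49
  z(7, 5) = -4
  z(2, 10) = 76
  z(0, 10) = 90  ←
The maximum is at p = 0, q = 10.

(0, 10)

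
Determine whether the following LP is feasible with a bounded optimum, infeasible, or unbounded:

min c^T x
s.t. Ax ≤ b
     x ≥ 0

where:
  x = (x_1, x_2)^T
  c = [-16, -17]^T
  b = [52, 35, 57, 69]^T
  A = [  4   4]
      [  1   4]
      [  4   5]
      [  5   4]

Feasible with a bounded optimal solution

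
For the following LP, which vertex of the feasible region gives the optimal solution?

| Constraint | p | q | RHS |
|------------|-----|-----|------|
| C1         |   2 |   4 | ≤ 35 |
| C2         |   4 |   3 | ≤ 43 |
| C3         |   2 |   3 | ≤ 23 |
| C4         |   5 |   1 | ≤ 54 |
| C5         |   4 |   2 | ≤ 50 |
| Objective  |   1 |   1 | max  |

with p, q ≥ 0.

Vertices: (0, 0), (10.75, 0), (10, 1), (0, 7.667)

Evaluate the objective at each vertex of the feasible region:
  z(0, 0) = 0
  z(10.75, 0) = 10.75
  z(10, 1) = 11  ←
  z(0, 7.667) = 7.667
The maximum is at p = 10, q = 1.

(10, 1)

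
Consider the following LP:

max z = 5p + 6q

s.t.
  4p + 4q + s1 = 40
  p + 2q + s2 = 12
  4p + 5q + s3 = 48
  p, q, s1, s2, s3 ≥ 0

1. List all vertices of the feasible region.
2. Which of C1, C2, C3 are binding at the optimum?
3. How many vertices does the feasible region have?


1. (0, 0), (10, 0), (8, 2), (0, 6)
2. C1, C2
3. 4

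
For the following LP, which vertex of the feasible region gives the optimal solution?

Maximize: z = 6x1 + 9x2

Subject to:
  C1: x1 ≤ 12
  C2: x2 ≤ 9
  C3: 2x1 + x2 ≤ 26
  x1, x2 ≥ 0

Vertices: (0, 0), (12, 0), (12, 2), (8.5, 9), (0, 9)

Evaluate the objective at each vertex of the feasible region:
  z(0, 0) = 0
  z(12, 0) = 72
  z(12, 2) = 90
  z(8.5, 9) = 132  ←
  z(0, 9) = 81
The maximum is at x1 = 8.5, x2 = 9.

(8.5, 9)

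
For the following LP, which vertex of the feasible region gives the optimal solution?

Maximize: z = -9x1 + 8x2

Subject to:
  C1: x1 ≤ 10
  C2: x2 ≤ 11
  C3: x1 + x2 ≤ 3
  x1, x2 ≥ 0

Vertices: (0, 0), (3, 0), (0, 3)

Evaluate the objective at each vertex of the feasible region:
  z(0, 0) = 0
  z(3, 0) = -27
  z(0, 3) = 24  ←
The maximum is at x1 = 0, x2 = 3.

(0, 3)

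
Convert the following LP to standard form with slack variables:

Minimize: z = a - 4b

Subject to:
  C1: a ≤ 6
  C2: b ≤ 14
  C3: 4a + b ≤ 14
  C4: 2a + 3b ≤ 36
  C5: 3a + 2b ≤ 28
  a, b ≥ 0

min z = a - 4b

s.t.
  a + s1 = 6
  b + s2 = 14
  4a + b + s3 = 14
  2a + 3b + s4 = 36
  3a + 2b + s5 = 28
  a, b, s1, s2, s3, s4, s5 ≥ 0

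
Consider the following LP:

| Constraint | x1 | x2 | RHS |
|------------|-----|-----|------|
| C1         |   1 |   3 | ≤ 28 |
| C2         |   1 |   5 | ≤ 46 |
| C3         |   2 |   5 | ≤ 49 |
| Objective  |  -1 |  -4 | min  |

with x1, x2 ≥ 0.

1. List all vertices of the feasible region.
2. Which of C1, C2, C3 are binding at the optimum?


1. (0, 0), (24.5, 0), (7, 7), (1, 9), (0, 9.2)
2. C1, C2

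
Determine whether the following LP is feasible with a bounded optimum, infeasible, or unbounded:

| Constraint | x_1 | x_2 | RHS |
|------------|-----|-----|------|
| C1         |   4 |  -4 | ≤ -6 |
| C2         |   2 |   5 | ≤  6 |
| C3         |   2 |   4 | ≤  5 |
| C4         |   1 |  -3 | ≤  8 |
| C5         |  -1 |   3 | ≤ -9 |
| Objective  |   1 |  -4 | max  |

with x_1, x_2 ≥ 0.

Infeasible (no feasible solution exists)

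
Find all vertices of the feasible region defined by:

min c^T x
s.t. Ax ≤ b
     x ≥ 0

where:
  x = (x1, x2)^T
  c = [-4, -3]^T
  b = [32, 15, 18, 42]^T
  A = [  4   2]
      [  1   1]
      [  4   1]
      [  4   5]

(0, 0), (4.5, 0), (3, 6), (0, 8.4)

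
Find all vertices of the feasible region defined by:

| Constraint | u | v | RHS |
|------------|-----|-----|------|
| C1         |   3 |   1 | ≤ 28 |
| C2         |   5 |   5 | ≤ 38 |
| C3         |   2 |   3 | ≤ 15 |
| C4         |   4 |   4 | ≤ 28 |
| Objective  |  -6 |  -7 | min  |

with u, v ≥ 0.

(0, 0), (7, 0), (6, 1), (0, 5)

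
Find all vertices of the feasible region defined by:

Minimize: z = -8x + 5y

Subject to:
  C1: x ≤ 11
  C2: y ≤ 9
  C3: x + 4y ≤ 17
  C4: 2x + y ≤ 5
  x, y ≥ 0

(0, 0), (2.5, 0), (0.4286, 4.143), (0, 4.25)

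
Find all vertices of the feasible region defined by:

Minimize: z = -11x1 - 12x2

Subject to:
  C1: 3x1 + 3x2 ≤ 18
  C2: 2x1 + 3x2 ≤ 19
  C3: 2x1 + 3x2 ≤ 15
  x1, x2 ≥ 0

(0, 0), (6, 0), (3, 3), (0, 5)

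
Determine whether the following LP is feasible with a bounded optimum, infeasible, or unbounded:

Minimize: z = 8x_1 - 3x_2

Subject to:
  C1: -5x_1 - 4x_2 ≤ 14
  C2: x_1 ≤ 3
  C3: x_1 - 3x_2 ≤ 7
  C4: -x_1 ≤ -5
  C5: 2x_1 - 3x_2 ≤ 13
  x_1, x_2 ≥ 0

Infeasible (no feasible solution exists)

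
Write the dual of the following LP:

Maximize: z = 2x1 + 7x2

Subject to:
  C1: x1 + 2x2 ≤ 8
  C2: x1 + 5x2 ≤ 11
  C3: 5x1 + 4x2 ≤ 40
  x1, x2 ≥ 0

Primal max cᵀx s.t. Ax ≤ b, x ≥ 0  →  Dual min bᵀy s.t. Aᵀy ≥ c, y ≥ 0.

Minimize: z = 8y1 + 11y2 + 40y3

Subject to:
  y1 + y2 + 5y3 ≥ 2
  2y1 + 5y2 + 4y3 ≥ 7
  y1, y2, y3 ≥ 0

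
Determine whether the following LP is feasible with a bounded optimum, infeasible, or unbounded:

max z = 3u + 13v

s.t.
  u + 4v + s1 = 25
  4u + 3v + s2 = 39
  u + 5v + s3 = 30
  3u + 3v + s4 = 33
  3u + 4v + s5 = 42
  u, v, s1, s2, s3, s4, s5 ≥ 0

Feasible with a bounded optimal solution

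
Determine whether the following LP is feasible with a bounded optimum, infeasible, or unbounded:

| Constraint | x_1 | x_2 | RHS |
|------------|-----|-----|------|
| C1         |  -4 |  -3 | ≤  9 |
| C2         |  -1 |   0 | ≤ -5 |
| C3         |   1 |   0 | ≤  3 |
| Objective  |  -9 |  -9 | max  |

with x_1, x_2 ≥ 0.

Infeasible (no feasible solution exists)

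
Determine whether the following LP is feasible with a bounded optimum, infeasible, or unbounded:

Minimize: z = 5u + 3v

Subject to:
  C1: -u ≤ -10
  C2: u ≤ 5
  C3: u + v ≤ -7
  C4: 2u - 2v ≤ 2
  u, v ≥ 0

Infeasible (no feasible solution exists)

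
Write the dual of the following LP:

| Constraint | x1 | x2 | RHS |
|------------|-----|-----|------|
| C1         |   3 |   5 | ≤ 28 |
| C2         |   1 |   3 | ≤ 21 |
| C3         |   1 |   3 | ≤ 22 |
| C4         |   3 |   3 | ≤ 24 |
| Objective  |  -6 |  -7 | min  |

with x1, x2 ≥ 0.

Primal min cᵀx s.t. Ax ≤ b, x ≥ 0  →  Dual max −bᵀy s.t. Aᵀy ≥ −c, y ≥ 0.

Maximize: z = -28y1 - 21y2 - 22y3 - 24y4

Subject to:
  3y1 + y2 + y3 + 3y4 ≥ 6
  5y1 + 3y2 + 3y3 + 3y4 ≥ 7
  y1, y2, y3, y4 ≥ 0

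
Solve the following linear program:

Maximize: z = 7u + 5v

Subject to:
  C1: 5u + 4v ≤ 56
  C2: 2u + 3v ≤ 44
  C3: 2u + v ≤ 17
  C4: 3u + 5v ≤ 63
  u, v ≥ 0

Evaluate the objective at each vertex of the feasible region:
  z(0, 0) = 0
  z(8.5, 0) = 59.5
  z(4, 9) = 73  ←
  z(2.154, 11.31) = 71.62
  z(0, 12.6) = 63
The maximum is at u = 4, v = 9.

u = 4, v = 9, z = 73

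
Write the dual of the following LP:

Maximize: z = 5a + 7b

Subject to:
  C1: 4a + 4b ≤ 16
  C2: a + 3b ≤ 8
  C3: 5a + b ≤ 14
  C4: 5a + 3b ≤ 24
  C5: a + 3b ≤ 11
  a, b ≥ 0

Primal max cᵀx s.t. Ax ≤ b, x ≥ 0  →  Dual min bᵀy s.t. Aᵀy ≥ c, y ≥ 0.

Minimize: z = 16y1 + 8y2 + 14y3 + 24y4 + 11y5

Subject to:
  4y1 + y2 + 5y3 + 5y4 + y5 ≥ 5
  4y1 + 3y2 + y3 + 3y4 + 3y5 ≥ 7
  y1, y2, y3, y4, y5 ≥ 0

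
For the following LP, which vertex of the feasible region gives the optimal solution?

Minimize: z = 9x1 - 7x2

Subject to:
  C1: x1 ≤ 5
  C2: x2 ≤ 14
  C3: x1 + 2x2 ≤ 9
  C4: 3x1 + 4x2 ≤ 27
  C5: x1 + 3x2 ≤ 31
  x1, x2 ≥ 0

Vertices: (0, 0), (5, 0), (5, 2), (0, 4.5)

Evaluate the objective at each vertex of the feasible region:
  z(0, 0) = 0
  z(5, 0) = 45
  z(5, 2) = 31
  z(0, 4.5) = -31.5  ←
The minimum is at x1 = 0, x2 = 4.5.

(0, 4.5)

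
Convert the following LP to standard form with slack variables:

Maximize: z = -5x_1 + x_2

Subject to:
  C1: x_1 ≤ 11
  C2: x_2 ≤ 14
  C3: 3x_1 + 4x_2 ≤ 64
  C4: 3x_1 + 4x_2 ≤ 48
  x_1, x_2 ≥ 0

max z = -5x_1 + x_2

s.t.
  x_1 + s1 = 11
  x_2 + s2 = 14
  3x_1 + 4x_2 + s3 = 64
  3x_1 + 4x_2 + s4 = 48
  x_1, x_2, s1, s2, s3, s4 ≥ 0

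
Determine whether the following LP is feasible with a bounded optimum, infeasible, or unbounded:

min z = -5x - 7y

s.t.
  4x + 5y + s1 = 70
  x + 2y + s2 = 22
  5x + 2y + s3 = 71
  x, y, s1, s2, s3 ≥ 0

Feasible with a bounded optimal solution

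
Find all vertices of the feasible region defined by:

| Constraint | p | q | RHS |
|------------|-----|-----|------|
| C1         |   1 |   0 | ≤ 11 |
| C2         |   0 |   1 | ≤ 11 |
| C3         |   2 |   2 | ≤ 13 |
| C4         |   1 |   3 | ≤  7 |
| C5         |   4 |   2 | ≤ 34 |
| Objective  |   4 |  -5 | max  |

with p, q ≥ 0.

(0, 0), (6.5, 0), (6.25, 0.25), (0, 2.333)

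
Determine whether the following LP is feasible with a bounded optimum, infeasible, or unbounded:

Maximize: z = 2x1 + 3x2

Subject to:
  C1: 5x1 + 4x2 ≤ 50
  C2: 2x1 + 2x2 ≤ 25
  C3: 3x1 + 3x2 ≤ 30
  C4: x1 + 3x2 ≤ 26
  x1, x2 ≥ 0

Feasible with a bounded optimal solution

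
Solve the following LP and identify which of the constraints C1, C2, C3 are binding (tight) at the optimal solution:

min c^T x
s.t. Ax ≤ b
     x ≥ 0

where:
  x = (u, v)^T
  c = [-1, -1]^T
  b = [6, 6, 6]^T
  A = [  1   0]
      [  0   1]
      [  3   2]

At u = 0, v = 3, compute slack b - a·x for each constraint:
  C1: 6 − 0 = 6  (slack)
  C2: 6 − 3 = 3  (slack)
  C3: 6 − 6 = 0  (binding)

Optimal: u = 0, v = 3
Binding: C3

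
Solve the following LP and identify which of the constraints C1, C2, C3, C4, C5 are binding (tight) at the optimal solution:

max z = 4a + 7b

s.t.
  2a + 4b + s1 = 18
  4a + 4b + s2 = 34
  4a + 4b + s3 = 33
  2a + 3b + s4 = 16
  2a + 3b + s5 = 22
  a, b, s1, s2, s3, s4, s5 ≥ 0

At a = 5, b = 2, compute slack b - a·x for each constraint:
  C1: 18 − 18 = 0  (binding)
  C2: 34 − 28 = 6  (slack)
  C3: 33 − 28 = 5  (slack)
  C4: 16 − 16 = 0  (binding)
  C5: 22 − 16 = 6  (slack)

Optimal: a = 5, b = 2
Binding: C1, C4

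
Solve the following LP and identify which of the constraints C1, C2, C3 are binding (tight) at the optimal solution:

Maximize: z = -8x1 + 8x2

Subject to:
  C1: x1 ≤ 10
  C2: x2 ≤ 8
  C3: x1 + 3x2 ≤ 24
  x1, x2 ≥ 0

At x1 = 0, x2 = 8, compute slack b - a·x for each constraint:
  C1: 10 − 0 = 10  (slack)
  C2: 8 − 8 = 0  (binding)
  C3: 24 − 24 = 0  (binding)

Optimal: x1 = 0, x2 = 8
Binding: C2, C3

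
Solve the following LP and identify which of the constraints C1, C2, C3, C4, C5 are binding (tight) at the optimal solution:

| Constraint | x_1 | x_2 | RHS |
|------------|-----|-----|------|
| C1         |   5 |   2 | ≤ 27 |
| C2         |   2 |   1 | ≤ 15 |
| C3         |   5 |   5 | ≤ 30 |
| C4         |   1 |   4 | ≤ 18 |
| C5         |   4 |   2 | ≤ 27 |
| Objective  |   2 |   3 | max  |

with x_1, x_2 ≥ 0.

At x_1 = 2, x_2 = 4, compute slack b - a·x for each constraint:
  C1: 27 − 18 = 9  (slack)
  C2: 15 − 8 = 7  (slack)
  C3: 30 − 30 = 0  (binding)
  C4: 18 − 18 = 0  (binding)
  C5: 27 − 16 = 11  (slack)

Optimal: x_1 = 2, x_2 = 4
Binding: C3, C4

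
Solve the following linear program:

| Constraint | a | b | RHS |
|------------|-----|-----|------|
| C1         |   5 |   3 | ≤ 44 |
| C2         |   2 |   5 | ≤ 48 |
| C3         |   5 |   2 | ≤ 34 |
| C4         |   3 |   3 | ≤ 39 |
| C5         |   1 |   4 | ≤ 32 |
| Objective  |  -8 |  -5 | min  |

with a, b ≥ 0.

Evaluate the objective at each vertex of the feasible region:
  z(0, 0) = 0
  z(6.8, 0) = -54.4
  z(4, 7) = -67  ←
  z(0, 8) = -40
The minimum is at a = 4, b = 7.

a = 4, b = 7, z = -67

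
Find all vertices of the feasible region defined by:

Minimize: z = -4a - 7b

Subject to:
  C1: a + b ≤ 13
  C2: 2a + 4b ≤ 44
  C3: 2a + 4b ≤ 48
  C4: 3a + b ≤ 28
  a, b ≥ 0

(0, 0), (9.333, 0), (7.5, 5.5), (4, 9), (0, 11)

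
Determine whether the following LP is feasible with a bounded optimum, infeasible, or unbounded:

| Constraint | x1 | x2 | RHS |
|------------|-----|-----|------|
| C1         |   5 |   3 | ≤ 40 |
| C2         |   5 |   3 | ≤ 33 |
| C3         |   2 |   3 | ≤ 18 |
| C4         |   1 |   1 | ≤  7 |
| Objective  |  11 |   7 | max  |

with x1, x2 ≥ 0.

Feasible with a bounded optimal solution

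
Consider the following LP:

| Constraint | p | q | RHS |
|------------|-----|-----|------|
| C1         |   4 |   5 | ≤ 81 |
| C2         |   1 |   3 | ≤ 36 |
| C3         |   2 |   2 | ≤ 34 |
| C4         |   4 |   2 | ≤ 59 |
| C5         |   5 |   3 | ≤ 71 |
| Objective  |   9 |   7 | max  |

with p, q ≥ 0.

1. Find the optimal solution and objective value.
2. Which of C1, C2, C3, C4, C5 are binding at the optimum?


1. p = 10, q = 7, z = 139
2. C3, C5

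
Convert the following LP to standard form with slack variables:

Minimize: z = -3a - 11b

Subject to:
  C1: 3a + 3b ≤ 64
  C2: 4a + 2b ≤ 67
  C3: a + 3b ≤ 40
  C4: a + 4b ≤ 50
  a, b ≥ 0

min z = -3a - 11b

s.t.
  3a + 3b + s1 = 64
  4a + 2b + s2 = 67
  a + 3b + s3 = 40
  a + 4b + s4 = 50
  a, b, s1, s2, s3, s4 ≥ 0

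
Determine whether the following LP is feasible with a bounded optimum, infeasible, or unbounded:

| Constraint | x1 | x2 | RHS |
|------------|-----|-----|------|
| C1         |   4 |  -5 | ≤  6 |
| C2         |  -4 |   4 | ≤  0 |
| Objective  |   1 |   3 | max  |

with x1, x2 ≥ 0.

Unbounded (objective can increase without bound)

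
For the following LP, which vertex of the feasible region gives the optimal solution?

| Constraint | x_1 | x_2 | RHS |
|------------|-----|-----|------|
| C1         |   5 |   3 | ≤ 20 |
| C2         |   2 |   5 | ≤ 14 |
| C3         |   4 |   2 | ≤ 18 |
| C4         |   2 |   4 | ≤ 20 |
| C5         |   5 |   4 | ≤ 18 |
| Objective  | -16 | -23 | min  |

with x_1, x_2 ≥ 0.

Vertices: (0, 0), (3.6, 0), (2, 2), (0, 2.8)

Evaluate the objective at each vertex of the feasible region:
  z(0, 0) = 0
  z(3.6, 0) = -57.6
  z(2, 2) = -78  ←
  z(0, 2.8) = -64.4
The minimum is at x_1 = 2, x_2 = 2.

(2, 2)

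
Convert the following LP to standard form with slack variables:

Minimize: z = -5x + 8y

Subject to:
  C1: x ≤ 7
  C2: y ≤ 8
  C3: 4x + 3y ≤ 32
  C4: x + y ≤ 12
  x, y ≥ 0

min z = -5x + 8y

s.t.
  x + s1 = 7
  y + s2 = 8
  4x + 3y + s3 = 32
  x + y + s4 = 12
  x, y, s1, s2, s3, s4 ≥ 0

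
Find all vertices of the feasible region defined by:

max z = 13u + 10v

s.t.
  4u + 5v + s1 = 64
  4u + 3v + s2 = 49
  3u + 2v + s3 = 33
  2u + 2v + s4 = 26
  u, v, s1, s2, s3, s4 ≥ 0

(0, 0), (11, 0), (7, 6), (1, 12), (0, 12.8)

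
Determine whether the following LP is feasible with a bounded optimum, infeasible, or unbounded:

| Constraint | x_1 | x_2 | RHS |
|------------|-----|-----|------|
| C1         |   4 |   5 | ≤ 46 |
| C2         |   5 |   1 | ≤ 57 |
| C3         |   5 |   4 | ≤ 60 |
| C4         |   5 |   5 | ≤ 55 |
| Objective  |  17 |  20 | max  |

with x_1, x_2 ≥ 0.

Feasible with a bounded optimal solution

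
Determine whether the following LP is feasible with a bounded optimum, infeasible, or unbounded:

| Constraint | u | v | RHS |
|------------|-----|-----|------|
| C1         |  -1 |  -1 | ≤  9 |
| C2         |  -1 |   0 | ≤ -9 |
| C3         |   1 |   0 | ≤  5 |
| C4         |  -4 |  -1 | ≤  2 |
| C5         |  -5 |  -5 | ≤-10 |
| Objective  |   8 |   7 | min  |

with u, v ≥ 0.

Infeasible (no feasible solution exists)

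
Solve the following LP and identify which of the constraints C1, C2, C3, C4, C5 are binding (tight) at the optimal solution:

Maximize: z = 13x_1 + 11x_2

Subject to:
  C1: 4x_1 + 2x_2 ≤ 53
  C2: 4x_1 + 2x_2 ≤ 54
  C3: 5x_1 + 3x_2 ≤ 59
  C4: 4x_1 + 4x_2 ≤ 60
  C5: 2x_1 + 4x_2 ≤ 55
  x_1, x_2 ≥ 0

At x_1 = 7, x_2 = 8, compute slack b - a·x for each constraint:
  C1: 53 − 44 = 9  (slack)
  C2: 54 − 44 = 10  (slack)
  C3: 59 − 59 = 0  (binding)
  C4: 60 − 60 = 0  (binding)
  C5: 55 − 46 = 9  (slack)

Optimal: x_1 = 7, x_2 = 8
Binding: C3, C4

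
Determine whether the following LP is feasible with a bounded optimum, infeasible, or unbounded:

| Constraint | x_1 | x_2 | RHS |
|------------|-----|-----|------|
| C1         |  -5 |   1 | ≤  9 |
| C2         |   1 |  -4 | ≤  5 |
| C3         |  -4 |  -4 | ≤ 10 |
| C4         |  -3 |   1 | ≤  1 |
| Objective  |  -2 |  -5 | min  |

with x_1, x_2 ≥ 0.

Unbounded (objective can decrease without bound)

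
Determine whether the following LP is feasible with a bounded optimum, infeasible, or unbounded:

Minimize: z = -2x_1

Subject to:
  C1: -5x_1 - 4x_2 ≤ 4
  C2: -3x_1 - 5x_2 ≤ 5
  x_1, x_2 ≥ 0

Unbounded (objective can decrease without bound)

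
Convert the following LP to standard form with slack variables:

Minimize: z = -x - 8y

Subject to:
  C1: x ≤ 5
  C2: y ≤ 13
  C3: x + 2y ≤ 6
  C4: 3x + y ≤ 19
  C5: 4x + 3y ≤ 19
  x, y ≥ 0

min z = -x - 8y

s.t.
  x + s1 = 5
  y + s2 = 13
  x + 2y + s3 = 6
  3x + y + s4 = 19
  4x + 3y + s5 = 19
  x, y, s1, s2, s3, s4, s5 ≥ 0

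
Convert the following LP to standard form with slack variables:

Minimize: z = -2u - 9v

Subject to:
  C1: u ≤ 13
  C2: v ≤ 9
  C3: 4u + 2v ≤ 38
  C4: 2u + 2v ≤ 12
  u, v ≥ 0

min z = -2u - 9v

s.t.
  u + s1 = 13
  v + s2 = 9
  4u + 2v + s3 = 38
  2u + 2v + s4 = 12
  u, v, s1, s2, s3, s4 ≥ 0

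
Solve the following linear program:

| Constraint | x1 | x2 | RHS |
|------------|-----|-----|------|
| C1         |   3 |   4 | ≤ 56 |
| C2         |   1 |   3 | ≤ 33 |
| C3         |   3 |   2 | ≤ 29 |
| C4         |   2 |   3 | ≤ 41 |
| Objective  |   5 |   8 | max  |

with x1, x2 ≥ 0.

Evaluate the objective at each vertex of the feasible region:
  z(0, 0) = 0
  z(9.667, 0) = 48.33
  z(3, 10) = 95  ←
  z(0, 11) = 88
The maximum is at x1 = 3, x2 = 10.

x1 = 3, x2 = 10, z = 95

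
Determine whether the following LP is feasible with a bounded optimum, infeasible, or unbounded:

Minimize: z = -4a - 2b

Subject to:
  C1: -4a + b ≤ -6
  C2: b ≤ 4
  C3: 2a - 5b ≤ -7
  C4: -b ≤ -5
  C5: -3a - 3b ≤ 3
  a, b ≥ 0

Infeasible (no feasible solution exists)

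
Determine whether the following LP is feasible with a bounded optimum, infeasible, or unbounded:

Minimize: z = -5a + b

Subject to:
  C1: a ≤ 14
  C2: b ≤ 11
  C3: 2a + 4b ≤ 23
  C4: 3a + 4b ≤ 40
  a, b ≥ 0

Feasible with a bounded optimal solution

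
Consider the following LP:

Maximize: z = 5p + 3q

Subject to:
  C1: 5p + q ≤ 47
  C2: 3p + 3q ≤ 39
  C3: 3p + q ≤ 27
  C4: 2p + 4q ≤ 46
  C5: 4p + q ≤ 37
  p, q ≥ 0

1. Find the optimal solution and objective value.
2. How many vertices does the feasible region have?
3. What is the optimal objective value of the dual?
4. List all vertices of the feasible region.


1. p = 7, q = 6, z = 53
2. 5
3. 53
4. (0, 0), (9, 0), (7, 6), (3, 10), (0, 11.5)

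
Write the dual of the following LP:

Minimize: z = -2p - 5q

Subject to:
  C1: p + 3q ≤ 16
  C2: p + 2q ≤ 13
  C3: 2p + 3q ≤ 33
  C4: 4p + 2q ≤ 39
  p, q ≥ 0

Primal min cᵀx s.t. Ax ≤ b, x ≥ 0  →  Dual max −bᵀy s.t. Aᵀy ≥ −c, y ≥ 0.

Maximize: z = -16y1 - 13y2 - 33y3 - 39y4

Subject to:
  y1 + y2 + 2y3 + 4y4 ≥ 2
  3y1 + 2y2 + 3y3 + 2y4 ≥ 5
  y1, y2, y3, y4 ≥ 0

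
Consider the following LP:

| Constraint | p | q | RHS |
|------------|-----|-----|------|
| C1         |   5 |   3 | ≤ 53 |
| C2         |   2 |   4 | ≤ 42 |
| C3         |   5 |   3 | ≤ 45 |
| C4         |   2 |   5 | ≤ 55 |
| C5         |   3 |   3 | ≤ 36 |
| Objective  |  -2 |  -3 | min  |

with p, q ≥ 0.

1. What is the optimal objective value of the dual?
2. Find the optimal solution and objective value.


1. -33
2. p = 3, q = 9, z = -33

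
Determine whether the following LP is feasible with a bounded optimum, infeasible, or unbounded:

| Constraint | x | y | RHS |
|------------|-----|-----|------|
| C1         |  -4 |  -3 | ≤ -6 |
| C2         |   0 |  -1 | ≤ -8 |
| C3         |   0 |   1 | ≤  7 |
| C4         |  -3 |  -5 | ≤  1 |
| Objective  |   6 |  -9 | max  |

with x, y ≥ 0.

Infeasible (no feasible solution exists)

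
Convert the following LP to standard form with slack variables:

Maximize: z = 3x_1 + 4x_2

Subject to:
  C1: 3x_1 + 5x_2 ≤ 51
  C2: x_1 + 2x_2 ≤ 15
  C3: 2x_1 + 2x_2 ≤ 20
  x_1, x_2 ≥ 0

max z = 3x_1 + 4x_2

s.t.
  3x_1 + 5x_2 + s1 = 51
  x_1 + 2x_2 + s2 = 15
  2x_1 + 2x_2 + s3 = 20
  x_1, x_2, s1, s2, s3 ≥ 0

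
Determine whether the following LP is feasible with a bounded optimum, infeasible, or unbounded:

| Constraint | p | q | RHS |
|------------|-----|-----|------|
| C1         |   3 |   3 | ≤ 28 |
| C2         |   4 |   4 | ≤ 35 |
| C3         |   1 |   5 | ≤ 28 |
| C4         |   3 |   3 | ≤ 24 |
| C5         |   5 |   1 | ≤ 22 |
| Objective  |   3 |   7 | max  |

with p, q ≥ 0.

Feasible with a bounded optimal solution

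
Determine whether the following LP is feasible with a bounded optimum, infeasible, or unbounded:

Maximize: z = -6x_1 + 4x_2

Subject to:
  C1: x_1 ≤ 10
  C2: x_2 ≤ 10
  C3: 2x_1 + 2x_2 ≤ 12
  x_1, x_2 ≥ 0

Feasible with a bounded optimal solution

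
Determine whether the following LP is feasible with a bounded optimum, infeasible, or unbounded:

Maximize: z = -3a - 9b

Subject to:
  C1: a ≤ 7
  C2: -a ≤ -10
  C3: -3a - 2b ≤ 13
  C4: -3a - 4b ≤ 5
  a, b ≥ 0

Infeasible (no feasible solution exists)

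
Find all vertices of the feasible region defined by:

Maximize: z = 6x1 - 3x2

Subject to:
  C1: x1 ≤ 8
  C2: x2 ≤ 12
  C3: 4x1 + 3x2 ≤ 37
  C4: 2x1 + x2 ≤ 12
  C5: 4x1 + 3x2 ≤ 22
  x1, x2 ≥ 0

(0, 0), (5.5, 0), (0, 7.333)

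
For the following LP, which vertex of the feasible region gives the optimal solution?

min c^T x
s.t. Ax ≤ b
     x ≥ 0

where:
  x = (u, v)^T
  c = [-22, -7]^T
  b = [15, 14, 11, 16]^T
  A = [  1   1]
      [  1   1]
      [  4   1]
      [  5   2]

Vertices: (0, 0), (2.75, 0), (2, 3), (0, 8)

Evaluate the objective at each vertex of the feasible region:
  z(0, 0) = 0
  z(2.75, 0) = -60.5
  z(2, 3) = -65  ←
  z(0, 8) = -56
The minimum is at u = 2, v = 3.

(2, 3)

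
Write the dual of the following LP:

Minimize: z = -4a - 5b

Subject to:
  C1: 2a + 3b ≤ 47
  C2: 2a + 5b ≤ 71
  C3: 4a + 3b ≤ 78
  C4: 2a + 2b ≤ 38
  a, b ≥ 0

Primal min cᵀx s.t. Ax ≤ b, x ≥ 0  →  Dual max −bᵀy s.t. Aᵀy ≥ −c, y ≥ 0.

Maximize: z = -47y1 - 71y2 - 78y3 - 38y4

Subject to:
  2y1 + 2y2 + 4y3 + 2y4 ≥ 4
  3y1 + 5y2 + 3y3 + 2y4 ≥ 5
  y1, y2, y3, y4 ≥ 0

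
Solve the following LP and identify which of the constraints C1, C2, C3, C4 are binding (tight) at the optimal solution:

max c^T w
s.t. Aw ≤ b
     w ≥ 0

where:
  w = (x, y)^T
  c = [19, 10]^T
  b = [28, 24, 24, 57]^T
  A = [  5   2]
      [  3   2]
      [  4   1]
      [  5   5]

At x = 2, y = 9, compute slack b - a·x for each constraint:
  C1: 28 − 28 = 0  (binding)
  C2: 24 − 24 = 0  (binding)
  C3: 24 − 17 = 7  (slack)
  C4: 57 − 55 = 2  (slack)

Optimal: x = 2, y = 9
Binding: C1, C2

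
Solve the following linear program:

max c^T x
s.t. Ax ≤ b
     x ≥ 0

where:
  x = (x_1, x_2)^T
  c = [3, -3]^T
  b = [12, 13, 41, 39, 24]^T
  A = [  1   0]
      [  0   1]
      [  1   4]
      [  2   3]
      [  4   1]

Evaluate the objective at each vertex of the feasible region:
  z(0, 0) = 0
  z(6, 0) = 18  ←
  z(3.667, 9.333) = -17
  z(0, 10.25) = -30.75
The maximum is at x_1 = 6, x_2 = 0.

x_1 = 6, x_2 = 0, z = 18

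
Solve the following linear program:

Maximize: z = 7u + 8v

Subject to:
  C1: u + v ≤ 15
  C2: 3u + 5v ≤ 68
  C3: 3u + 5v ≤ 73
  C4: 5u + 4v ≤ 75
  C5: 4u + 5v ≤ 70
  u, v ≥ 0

Evaluate the objective at each vertex of the feasible region:
  z(0, 0) = 0
  z(15, 0) = 105
  z(5, 10) = 115  ←
  z(2, 12.4) = 113.2
  z(0, 13.6) = 108.8
The maximum is at u = 5, v = 10.

u = 5, v = 10, z = 115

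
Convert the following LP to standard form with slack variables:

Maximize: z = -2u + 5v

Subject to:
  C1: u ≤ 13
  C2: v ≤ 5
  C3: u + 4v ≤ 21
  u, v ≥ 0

max z = -2u + 5v

s.t.
  u + s1 = 13
  v + s2 = 5
  u + 4v + s3 = 21
  u, v, s1, s2, s3 ≥ 0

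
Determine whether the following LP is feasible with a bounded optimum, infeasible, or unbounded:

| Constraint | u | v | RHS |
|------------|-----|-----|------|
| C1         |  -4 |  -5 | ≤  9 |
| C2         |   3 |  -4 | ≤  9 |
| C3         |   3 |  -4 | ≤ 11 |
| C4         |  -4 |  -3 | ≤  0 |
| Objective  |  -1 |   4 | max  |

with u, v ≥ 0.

Unbounded (objective can increase without bound)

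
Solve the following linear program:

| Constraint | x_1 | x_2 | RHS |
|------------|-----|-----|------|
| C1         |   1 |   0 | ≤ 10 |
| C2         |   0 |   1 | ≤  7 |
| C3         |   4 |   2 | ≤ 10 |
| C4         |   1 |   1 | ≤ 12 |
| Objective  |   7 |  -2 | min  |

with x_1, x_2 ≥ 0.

Evaluate the objective at each vertex of the feasible region:
  z(0, 0) = 0
  z(2.5, 0) = 17.5
  z(0, 5) = -10  ←
The minimum is at x_1 = 0, x_2 = 5.

x_1 = 0, x_2 = 5, z = -10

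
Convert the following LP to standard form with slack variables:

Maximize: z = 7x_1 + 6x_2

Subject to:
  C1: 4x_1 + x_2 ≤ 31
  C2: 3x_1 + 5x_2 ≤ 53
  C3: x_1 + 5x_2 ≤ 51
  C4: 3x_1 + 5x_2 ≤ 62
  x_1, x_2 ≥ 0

max z = 7x_1 + 6x_2

s.t.
  4x_1 + x_2 + s1 = 31
  3x_1 + 5x_2 + s2 = 53
  x_1 + 5x_2 + s3 = 51
  3x_1 + 5x_2 + s4 = 62
  x_1, x_2, s1, s2, s3, s4 ≥ 0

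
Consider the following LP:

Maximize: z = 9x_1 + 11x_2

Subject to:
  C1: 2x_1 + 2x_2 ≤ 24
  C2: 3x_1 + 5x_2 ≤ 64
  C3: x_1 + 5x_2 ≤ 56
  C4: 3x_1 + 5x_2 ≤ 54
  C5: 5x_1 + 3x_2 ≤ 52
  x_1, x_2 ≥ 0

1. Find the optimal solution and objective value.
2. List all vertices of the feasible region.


1. x_1 = 3, x_2 = 9, z = 126
2. (0, 0), (10.4, 0), (8, 4), (3, 9), (0, 10.8)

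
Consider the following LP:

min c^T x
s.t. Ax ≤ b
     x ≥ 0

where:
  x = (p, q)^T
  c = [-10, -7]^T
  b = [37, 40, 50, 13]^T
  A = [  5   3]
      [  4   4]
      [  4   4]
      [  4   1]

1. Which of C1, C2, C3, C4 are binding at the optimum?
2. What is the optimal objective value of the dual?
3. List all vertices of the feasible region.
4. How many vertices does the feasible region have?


1. C2, C4
2. -73
3. (0, 0), (3.25, 0), (1, 9), (0, 10)
4. 4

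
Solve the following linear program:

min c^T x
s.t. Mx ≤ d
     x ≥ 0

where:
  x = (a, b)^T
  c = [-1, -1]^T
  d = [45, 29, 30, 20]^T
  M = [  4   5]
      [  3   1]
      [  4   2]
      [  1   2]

Evaluate the objective at each vertex of the feasible region:
  z(0, 0) = 0
  z(7.5, 0) = -7.5
  z(5, 5) = -10  ←
  z(0, 9) = -9
The minimum is at a = 5, b = 5.

a = 5, b = 5, z = -10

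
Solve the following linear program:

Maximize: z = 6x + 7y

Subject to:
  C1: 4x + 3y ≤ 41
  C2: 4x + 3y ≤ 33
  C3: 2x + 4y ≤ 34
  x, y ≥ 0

Evaluate the objective at each vertex of the feasible region:
  z(0, 0) = 0
  z(8.25, 0) = 49.5
  z(3, 7) = 67  ←
  z(0, 8.5) = 59.5
The maximum is at x = 3, y = 7.

x = 3, y = 7, z = 67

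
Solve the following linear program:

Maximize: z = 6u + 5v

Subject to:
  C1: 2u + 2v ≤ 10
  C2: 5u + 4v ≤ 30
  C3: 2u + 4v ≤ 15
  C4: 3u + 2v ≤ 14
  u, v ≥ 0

Evaluate the objective at each vertex of the feasible region:
  z(0, 0) = 0
  z(4.667, 0) = 28
  z(4, 1) = 29  ←
  z(2.5, 2.5) = 27.5
  z(0, 3.75) = 18.75
The maximum is at u = 4, v = 1.

u = 4, v = 1, z = 29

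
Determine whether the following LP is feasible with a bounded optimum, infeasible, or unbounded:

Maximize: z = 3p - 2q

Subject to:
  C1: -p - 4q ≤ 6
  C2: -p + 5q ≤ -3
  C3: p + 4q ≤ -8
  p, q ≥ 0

Infeasible (no feasible solution exists)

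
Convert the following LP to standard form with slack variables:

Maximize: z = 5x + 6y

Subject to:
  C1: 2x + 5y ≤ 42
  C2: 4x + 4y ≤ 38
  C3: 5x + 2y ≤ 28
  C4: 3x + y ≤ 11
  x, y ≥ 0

max z = 5x + 6y

s.t.
  2x + 5y + s1 = 42
  4x + 4y + s2 = 38
  5x + 2y + s3 = 28
  3x + y + s4 = 11
  x, y, s1, s2, s3, s4 ≥ 0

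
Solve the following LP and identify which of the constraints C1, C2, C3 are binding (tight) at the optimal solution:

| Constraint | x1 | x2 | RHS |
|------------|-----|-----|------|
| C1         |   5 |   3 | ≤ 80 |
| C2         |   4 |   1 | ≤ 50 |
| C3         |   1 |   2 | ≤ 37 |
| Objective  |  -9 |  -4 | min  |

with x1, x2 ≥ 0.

At x1 = 10, x2 = 10, compute slack b - a·x for each constraint:
  C1: 80 − 80 = 0  (binding)
  C2: 50 − 50 = 0  (binding)
  C3: 37 − 30 = 7  (slack)

Optimal: x1 = 10, x2 = 10
Binding: C1, C2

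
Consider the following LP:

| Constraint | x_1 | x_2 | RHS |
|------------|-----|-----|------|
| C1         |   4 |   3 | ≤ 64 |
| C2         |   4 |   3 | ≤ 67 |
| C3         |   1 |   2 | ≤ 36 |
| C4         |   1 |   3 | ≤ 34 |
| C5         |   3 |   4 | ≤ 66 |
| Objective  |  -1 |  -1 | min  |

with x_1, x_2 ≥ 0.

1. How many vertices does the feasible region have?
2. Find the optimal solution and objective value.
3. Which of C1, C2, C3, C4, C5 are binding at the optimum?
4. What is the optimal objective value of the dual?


1. 4
2. x_1 = 10, x_2 = 8, z = -18
3. C1, C4
4. -18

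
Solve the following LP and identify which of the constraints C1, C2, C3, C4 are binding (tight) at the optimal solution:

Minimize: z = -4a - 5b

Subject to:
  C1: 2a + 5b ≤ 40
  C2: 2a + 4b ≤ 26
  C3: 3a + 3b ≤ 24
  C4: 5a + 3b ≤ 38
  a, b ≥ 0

At a = 3, b = 5, compute slack b - a·x for each constraint:
  C1: 40 − 31 = 9  (slack)
  C2: 26 − 26 = 0  (binding)
  C3: 24 − 24 = 0  (binding)
  C4: 38 − 30 = 8  (slack)

Optimal: a = 3, b = 5
Binding: C2, C3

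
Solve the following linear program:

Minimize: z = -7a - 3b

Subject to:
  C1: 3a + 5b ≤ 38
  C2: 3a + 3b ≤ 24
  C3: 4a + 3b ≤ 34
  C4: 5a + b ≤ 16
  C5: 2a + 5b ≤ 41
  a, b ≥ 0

Evaluate the objective at each vertex of the feasible region:
  z(0, 0) = 0
  z(3.2, 0) = -22.4
  z(2, 6) = -32  ←
  z(1, 7) = -28
  z(0, 7.6) = -22.8
The minimum is at a = 2, b = 6.

a = 2, b = 6, z = -32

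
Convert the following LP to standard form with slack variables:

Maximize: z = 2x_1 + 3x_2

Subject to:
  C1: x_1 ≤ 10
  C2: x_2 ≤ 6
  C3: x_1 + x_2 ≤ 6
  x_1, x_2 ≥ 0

max z = 2x_1 + 3x_2

s.t.
  x_1 + s1 = 10
  x_2 + s2 = 6
  x_1 + x_2 + s3 = 6
  x_1, x_2, s1, s2, s3 ≥ 0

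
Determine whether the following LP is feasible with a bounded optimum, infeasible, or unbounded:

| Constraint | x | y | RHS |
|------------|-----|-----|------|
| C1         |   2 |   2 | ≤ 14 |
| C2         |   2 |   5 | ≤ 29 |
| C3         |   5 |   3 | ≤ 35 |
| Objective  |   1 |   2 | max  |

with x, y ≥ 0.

Feasible with a bounded optimal solution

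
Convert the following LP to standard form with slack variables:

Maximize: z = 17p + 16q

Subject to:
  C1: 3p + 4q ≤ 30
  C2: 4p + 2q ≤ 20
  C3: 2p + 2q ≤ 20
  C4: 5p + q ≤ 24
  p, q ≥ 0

max z = 17p + 16q

s.t.
  3p + 4q + s1 = 30
  4p + 2q + s2 = 20
  2p + 2q + s3 = 20
  5p + q + s4 = 24
  p, q, s1, s2, s3, s4 ≥ 0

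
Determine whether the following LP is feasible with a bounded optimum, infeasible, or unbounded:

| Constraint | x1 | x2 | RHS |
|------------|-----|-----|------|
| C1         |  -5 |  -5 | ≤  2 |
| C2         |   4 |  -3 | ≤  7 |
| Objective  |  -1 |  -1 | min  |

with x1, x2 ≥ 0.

Unbounded (objective can decrease without bound)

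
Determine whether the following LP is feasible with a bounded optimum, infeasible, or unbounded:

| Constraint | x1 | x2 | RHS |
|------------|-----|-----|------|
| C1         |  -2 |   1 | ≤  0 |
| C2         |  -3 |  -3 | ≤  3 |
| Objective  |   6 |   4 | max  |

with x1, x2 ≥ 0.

Unbounded (objective can increase without bound)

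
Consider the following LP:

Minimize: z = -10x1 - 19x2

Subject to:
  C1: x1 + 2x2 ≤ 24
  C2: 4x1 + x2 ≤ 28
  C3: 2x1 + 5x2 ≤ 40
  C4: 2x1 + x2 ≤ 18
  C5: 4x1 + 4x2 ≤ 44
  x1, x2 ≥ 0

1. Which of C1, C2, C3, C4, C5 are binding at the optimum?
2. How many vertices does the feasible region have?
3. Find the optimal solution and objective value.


1. C3, C5
2. 5
3. x1 = 5, x2 = 6, z = -164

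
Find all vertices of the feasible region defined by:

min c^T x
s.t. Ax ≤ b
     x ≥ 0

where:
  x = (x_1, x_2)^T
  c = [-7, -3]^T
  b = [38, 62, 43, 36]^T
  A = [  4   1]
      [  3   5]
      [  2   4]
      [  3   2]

(0, 0), (9.5, 0), (8, 6), (7.25, 7.125), (0, 10.75)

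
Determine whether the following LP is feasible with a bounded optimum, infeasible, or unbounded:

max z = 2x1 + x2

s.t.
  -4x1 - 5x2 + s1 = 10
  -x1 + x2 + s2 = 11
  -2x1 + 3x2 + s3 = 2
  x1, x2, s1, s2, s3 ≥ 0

Unbounded (objective can increase without bound)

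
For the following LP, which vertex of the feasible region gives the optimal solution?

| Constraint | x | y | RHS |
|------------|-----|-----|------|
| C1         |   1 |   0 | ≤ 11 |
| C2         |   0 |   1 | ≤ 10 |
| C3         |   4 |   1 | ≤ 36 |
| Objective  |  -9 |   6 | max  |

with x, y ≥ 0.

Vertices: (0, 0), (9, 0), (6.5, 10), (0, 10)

Evaluate the objective at each vertex of the feasible region:
  z(0, 0) = 0
  z(9, 0) = -81
  z(6.5, 10) = 1.5
  z(0, 10) = 60  ←
The maximum is at x = 0, y = 10.

(0, 10)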